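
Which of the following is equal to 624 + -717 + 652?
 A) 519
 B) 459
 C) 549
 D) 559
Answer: D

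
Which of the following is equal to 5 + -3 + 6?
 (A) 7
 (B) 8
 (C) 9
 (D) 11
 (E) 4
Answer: B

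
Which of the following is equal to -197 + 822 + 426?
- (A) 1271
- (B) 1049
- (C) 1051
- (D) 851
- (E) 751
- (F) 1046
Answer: C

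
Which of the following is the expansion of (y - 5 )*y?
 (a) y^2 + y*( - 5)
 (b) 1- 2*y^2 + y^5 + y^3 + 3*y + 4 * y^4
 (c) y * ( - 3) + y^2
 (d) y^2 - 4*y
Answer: a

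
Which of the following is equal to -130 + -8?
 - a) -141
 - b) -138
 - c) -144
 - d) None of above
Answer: b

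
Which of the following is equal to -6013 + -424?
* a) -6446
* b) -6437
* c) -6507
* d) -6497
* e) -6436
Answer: b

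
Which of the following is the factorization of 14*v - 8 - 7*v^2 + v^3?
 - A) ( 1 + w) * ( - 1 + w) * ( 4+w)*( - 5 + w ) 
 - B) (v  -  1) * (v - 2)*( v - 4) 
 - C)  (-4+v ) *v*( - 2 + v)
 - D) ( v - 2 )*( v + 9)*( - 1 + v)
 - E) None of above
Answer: B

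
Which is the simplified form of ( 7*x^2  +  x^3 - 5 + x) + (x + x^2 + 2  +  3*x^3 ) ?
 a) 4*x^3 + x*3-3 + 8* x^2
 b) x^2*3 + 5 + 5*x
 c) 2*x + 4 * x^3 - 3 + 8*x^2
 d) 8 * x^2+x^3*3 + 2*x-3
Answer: c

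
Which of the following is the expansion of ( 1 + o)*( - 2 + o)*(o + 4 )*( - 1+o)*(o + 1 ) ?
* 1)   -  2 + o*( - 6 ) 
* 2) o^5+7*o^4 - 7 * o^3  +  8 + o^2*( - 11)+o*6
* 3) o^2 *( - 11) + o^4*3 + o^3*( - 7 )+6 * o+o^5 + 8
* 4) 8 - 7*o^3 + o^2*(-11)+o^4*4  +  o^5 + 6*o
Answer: 3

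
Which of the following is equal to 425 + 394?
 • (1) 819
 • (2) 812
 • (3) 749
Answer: 1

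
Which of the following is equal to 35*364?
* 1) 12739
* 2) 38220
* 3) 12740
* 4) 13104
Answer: 3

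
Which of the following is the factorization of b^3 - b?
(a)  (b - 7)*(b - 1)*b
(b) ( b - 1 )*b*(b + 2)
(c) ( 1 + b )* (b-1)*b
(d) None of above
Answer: c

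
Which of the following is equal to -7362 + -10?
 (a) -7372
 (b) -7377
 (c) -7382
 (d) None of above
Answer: a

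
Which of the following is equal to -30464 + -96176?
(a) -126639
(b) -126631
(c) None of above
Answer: c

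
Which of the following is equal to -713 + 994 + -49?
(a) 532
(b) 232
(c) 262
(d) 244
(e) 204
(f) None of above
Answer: b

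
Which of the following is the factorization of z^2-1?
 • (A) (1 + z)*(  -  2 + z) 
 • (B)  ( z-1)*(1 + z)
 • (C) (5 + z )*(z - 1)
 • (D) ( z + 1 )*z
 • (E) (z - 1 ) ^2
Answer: B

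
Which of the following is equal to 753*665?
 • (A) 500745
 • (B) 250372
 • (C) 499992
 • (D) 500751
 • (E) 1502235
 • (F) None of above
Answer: A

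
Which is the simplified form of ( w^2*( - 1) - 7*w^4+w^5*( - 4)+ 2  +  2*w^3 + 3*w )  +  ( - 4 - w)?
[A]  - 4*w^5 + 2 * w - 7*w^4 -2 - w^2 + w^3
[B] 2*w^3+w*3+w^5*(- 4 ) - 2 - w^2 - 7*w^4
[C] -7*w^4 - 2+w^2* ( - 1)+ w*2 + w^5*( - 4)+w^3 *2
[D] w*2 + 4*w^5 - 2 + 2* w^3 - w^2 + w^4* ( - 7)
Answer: C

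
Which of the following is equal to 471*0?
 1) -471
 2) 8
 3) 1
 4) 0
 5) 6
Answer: 4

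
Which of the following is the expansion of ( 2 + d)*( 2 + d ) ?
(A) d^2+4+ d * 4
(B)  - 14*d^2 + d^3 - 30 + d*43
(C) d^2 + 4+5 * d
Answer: A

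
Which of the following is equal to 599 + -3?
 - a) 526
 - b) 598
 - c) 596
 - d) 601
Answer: c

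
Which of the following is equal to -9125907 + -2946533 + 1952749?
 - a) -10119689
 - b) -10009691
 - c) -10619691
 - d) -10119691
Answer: d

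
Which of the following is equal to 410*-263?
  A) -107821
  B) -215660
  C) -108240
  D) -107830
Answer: D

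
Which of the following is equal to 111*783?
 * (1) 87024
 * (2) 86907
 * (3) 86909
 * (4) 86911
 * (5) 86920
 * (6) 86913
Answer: 6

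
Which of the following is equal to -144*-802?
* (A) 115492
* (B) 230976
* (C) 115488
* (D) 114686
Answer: C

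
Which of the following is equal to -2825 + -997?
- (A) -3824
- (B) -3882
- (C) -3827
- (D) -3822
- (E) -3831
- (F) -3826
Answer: D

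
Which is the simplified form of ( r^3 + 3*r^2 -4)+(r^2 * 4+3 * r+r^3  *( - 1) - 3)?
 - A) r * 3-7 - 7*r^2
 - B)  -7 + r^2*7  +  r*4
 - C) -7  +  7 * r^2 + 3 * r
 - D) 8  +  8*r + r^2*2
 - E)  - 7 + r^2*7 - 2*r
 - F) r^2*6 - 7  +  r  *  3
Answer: C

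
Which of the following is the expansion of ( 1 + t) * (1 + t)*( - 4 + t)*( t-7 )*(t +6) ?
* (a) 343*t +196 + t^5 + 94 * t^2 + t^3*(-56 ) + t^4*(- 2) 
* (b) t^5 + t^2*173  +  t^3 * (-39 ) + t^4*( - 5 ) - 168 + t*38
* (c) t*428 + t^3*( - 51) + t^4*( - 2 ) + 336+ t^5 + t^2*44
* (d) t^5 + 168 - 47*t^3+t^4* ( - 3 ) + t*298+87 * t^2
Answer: d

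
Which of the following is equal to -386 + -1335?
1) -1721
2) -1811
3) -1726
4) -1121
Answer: 1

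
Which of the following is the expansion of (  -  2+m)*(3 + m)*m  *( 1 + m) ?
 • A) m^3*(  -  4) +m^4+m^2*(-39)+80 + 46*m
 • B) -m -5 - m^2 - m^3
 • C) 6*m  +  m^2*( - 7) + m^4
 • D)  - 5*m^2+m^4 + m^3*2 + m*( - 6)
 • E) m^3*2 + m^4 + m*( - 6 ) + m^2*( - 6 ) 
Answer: D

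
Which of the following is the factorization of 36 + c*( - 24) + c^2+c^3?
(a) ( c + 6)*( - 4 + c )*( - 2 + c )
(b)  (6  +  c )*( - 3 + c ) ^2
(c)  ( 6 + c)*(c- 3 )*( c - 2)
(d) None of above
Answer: c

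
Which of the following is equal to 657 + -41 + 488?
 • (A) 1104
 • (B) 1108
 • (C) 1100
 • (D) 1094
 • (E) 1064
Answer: A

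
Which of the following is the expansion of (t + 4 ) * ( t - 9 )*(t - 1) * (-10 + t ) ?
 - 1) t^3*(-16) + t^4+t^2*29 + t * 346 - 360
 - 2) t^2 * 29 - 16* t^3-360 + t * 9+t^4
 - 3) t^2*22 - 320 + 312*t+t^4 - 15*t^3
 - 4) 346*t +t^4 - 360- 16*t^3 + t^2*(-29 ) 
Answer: 1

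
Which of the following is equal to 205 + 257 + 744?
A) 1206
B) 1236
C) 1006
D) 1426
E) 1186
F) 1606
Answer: A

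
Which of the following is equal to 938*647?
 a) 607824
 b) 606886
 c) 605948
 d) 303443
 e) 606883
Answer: b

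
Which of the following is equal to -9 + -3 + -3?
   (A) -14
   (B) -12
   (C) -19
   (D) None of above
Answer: D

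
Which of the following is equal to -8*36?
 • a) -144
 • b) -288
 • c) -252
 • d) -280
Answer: b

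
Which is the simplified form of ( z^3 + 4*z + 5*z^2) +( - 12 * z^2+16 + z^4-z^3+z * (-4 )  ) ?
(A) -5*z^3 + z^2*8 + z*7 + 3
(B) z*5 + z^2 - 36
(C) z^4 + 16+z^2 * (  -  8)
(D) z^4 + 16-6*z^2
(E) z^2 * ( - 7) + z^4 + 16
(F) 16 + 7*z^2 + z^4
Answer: E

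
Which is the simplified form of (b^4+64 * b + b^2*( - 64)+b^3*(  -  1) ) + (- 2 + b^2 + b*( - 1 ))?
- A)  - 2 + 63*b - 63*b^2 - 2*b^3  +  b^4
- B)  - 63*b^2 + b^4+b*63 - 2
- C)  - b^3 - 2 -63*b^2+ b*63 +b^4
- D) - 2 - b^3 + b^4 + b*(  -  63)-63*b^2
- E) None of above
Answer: C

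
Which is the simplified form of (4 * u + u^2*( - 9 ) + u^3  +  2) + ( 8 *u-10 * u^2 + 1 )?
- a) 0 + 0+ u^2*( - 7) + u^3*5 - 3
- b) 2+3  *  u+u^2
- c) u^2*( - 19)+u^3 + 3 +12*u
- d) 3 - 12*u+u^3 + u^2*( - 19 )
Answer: c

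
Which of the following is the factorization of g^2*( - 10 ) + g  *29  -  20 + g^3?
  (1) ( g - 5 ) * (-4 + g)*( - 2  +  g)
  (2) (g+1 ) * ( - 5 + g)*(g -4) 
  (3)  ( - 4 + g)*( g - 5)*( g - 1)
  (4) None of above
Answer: 3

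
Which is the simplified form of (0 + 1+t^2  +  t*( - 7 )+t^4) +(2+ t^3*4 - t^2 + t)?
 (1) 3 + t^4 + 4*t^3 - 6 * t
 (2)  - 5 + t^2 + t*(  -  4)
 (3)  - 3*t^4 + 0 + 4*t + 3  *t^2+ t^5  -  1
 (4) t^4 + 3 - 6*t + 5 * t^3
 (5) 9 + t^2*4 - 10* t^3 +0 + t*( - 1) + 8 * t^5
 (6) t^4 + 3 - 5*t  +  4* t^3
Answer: 1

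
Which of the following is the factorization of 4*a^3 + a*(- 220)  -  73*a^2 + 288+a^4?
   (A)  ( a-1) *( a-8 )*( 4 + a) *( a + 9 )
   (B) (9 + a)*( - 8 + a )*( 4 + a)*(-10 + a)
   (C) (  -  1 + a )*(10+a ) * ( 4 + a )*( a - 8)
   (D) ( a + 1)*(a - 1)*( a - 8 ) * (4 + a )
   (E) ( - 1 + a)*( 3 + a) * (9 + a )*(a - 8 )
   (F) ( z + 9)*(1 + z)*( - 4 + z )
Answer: A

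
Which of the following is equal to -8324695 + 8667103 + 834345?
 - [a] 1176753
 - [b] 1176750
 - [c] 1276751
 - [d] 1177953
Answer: a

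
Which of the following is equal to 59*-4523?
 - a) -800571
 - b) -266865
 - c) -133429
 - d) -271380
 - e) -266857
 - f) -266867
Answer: e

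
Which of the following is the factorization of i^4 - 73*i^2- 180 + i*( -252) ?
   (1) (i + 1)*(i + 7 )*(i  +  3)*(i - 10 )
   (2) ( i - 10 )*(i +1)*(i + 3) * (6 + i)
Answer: 2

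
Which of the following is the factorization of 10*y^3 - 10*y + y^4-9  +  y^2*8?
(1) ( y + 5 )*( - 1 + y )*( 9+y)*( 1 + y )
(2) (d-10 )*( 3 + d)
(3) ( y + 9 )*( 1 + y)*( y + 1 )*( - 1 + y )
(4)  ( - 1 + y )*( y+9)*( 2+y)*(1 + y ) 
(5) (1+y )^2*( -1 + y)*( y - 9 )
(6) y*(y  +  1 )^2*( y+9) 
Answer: 3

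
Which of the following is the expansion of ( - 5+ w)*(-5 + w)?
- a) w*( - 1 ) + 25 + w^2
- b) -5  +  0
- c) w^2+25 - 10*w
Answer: c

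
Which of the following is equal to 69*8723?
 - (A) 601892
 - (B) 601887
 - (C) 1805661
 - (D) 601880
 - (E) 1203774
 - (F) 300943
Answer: B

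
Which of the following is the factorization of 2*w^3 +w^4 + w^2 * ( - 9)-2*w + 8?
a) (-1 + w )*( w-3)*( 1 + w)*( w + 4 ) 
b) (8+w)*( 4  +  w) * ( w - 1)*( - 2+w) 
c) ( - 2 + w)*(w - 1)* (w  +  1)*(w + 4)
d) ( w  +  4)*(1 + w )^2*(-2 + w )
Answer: c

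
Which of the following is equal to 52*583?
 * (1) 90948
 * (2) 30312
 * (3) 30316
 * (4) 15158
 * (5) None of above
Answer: 3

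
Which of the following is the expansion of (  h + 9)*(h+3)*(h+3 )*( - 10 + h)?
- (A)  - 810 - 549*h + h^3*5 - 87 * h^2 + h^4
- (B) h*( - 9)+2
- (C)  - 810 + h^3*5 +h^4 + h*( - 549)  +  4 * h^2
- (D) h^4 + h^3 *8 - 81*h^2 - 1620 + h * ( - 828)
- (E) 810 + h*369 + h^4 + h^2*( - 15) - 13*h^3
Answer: A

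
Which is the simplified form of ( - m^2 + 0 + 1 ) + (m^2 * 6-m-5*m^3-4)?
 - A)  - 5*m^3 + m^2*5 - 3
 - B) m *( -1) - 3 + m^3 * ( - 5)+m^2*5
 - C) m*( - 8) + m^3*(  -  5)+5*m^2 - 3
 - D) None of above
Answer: B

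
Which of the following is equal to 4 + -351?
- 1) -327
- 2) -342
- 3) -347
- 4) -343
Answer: 3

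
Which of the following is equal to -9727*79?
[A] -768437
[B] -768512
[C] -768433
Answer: C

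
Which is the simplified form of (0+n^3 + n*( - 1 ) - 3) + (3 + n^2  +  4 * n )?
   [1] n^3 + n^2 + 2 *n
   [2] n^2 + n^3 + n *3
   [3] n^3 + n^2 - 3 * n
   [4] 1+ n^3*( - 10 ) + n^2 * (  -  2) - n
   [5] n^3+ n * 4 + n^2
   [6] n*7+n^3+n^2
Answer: 2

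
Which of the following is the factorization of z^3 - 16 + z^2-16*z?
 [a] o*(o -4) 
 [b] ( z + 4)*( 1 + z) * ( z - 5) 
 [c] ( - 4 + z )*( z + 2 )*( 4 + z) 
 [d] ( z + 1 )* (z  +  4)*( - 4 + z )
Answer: d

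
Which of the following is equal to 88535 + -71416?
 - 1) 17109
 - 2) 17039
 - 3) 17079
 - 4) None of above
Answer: 4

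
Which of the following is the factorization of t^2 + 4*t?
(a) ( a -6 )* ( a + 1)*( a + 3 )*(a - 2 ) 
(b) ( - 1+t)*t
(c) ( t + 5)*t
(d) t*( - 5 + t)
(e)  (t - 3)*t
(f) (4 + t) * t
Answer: f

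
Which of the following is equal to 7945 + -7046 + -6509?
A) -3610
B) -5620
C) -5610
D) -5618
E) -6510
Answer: C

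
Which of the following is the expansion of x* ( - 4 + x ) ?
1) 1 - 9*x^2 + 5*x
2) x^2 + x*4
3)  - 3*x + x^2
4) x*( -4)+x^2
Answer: 4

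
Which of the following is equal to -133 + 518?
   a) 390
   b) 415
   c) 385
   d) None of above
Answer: c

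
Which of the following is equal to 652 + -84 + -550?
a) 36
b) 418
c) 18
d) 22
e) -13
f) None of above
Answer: c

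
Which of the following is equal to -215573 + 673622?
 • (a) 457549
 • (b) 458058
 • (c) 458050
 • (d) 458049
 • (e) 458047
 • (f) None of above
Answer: d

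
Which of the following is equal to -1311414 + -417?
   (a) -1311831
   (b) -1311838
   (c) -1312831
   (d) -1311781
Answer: a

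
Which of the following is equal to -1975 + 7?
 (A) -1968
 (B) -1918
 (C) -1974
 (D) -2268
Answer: A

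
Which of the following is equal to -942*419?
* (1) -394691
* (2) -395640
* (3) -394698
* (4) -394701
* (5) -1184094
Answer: 3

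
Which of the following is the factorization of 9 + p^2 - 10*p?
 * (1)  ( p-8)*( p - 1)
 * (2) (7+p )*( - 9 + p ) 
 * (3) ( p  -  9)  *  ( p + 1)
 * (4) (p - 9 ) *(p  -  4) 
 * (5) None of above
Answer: 5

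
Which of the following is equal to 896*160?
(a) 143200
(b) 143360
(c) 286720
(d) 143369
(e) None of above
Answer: b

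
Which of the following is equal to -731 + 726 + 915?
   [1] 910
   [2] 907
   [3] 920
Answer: 1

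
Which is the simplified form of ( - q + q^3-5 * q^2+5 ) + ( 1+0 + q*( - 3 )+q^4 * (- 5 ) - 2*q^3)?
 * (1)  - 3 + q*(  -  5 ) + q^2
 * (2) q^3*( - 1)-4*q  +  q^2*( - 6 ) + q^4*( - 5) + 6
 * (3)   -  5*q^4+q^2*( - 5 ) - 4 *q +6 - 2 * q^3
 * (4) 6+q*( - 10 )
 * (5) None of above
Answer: 5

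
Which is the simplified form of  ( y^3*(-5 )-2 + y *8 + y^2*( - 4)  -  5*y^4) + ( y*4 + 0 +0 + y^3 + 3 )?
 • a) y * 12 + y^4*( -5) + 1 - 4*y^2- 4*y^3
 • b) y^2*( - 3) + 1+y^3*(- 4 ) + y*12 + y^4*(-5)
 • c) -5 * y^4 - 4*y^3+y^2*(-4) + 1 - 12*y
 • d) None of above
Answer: a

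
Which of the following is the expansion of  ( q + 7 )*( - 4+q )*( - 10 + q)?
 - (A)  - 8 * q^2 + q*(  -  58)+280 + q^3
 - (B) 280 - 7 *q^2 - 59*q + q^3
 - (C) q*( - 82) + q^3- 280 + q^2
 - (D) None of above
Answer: D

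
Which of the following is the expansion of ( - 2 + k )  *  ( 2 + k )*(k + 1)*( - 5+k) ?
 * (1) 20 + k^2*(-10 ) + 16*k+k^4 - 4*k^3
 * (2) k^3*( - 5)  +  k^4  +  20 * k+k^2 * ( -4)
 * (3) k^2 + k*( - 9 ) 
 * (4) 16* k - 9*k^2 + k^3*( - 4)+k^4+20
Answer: 4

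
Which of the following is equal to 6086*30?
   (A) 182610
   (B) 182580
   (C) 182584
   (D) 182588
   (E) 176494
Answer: B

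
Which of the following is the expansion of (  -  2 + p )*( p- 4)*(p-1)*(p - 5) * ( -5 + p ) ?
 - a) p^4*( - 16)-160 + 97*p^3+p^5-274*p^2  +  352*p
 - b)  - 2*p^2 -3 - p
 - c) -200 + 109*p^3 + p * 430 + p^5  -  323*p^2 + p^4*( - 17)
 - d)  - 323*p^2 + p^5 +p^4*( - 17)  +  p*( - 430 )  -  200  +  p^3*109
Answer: c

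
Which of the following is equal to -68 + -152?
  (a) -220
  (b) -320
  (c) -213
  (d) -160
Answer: a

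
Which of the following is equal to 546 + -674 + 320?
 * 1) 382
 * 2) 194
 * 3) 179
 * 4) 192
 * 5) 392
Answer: 4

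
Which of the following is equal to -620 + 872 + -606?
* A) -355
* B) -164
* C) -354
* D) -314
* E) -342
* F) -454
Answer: C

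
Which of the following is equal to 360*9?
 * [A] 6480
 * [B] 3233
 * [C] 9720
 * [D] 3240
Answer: D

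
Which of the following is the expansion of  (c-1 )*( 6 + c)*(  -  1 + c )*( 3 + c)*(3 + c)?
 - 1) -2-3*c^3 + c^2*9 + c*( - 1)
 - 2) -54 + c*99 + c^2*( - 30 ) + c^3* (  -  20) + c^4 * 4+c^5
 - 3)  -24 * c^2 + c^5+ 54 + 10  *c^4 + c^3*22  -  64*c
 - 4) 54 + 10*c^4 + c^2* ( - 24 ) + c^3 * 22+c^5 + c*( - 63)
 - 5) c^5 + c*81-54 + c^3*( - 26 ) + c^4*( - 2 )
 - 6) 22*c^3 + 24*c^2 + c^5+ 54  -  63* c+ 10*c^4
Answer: 4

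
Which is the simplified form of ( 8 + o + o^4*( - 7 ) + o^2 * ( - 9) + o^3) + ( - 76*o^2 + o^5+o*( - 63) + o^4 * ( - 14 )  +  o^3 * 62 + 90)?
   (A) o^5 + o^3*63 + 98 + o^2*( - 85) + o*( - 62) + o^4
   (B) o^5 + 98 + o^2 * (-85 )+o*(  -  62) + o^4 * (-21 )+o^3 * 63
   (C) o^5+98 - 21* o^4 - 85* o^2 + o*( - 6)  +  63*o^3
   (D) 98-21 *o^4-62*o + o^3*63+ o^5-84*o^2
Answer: B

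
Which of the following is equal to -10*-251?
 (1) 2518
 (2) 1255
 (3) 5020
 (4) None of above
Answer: 4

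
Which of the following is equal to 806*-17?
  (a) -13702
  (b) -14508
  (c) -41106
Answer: a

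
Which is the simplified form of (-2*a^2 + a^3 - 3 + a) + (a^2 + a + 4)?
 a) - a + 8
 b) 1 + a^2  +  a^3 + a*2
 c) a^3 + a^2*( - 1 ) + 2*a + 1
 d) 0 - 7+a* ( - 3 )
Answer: c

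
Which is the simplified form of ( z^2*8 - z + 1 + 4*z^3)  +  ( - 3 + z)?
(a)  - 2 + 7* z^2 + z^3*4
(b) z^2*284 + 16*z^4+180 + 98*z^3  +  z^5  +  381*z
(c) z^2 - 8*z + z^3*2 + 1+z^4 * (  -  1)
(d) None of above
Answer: d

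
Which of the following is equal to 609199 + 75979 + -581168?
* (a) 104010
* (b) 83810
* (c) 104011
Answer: a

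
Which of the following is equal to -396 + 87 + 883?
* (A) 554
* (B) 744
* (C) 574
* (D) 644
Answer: C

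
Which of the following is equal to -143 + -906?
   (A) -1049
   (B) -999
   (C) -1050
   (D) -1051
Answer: A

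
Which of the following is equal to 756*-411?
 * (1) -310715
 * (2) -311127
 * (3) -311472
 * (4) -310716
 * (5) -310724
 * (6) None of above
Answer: 4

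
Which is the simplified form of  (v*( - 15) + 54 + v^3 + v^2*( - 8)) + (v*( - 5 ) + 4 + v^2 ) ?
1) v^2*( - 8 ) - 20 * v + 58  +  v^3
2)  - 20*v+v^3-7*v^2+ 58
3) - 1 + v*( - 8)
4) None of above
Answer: 2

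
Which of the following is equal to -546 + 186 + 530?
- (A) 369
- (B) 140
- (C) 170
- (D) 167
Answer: C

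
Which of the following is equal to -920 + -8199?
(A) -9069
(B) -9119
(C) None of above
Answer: B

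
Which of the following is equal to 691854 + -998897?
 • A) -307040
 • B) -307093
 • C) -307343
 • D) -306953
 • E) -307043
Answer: E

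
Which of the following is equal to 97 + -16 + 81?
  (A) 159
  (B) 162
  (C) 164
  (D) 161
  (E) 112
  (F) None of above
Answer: B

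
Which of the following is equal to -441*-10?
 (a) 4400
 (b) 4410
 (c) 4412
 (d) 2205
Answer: b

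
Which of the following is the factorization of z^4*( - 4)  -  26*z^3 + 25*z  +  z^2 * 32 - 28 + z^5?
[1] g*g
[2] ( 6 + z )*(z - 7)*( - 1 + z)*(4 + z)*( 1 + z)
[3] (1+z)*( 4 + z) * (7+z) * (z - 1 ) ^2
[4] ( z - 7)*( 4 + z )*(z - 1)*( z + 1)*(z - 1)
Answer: 4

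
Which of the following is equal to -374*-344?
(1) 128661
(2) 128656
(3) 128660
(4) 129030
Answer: 2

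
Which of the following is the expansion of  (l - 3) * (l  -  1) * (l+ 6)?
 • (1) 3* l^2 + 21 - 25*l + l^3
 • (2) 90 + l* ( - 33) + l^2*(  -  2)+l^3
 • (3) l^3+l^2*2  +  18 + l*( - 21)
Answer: 3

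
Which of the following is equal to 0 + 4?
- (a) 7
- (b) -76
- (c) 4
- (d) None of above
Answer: c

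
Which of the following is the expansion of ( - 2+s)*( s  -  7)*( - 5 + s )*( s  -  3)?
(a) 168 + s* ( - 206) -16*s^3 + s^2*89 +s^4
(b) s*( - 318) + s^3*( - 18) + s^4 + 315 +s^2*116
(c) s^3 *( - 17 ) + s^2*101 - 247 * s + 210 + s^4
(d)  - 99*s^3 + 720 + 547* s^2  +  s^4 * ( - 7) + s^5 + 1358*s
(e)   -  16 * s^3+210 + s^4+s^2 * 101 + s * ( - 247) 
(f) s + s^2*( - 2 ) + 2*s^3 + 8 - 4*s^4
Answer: c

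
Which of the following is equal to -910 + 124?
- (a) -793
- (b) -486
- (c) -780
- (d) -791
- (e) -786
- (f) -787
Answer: e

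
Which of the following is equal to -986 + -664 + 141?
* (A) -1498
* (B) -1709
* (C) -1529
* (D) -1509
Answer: D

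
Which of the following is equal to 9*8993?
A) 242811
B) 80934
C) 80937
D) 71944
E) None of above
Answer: C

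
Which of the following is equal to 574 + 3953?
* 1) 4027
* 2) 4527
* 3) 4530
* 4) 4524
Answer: 2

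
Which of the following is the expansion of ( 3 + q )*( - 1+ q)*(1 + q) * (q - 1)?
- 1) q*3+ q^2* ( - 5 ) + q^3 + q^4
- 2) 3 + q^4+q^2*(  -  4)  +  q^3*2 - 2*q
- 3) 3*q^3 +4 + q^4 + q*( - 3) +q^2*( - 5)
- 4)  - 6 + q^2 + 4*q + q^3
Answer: 2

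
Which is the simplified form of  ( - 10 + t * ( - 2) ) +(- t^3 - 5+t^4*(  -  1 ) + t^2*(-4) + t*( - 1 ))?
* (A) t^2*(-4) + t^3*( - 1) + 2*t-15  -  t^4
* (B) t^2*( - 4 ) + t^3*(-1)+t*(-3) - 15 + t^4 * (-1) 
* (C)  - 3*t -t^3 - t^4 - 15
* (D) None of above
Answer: B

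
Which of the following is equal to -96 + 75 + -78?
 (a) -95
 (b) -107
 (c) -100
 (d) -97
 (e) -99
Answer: e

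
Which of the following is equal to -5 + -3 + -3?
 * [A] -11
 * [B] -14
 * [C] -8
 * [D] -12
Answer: A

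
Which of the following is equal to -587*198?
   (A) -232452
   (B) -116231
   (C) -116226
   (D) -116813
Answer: C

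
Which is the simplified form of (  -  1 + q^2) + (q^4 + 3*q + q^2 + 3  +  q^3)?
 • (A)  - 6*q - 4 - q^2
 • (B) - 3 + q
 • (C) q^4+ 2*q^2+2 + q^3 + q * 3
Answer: C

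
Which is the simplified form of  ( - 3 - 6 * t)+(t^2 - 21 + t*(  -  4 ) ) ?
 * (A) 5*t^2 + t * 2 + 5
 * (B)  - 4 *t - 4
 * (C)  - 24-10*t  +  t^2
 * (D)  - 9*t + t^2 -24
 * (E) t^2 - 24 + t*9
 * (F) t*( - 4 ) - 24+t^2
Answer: C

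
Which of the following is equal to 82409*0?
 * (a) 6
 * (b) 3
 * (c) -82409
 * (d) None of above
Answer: d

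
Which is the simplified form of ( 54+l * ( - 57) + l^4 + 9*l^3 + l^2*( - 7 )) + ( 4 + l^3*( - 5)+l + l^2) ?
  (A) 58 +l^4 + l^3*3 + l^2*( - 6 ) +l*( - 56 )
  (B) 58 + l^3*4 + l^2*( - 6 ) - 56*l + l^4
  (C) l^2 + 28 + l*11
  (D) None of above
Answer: B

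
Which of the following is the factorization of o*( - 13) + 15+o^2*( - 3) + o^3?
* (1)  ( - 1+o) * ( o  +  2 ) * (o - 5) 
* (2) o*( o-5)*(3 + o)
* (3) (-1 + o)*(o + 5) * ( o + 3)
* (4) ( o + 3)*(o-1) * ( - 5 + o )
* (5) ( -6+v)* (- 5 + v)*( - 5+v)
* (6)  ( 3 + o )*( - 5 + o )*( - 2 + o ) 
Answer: 4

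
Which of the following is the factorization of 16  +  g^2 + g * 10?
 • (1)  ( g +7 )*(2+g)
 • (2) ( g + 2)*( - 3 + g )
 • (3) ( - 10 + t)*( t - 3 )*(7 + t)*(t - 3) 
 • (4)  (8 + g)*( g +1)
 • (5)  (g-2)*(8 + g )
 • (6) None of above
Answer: 6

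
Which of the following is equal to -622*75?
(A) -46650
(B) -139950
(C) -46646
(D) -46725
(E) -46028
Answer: A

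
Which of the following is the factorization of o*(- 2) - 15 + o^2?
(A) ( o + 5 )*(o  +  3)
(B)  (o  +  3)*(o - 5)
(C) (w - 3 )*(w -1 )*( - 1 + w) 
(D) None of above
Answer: B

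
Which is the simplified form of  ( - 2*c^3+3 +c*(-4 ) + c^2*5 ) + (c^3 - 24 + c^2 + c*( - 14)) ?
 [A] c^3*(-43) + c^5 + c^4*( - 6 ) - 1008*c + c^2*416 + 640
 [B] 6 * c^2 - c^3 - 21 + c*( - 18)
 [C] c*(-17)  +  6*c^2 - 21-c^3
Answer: B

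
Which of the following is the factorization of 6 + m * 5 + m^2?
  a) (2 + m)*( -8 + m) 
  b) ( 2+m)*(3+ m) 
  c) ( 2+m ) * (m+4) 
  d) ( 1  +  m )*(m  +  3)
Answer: b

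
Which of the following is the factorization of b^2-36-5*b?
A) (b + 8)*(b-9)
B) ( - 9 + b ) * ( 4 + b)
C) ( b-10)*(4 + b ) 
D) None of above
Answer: B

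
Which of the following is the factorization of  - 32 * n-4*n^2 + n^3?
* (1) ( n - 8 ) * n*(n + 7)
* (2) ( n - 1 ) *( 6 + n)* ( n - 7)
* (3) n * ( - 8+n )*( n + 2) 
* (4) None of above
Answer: 4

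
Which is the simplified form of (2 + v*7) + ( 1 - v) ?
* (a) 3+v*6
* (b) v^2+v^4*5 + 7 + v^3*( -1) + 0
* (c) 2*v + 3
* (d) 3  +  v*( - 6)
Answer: a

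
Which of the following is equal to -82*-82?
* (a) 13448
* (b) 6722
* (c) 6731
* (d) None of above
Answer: d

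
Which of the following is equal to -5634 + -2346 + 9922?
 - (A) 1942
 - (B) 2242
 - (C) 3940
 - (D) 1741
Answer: A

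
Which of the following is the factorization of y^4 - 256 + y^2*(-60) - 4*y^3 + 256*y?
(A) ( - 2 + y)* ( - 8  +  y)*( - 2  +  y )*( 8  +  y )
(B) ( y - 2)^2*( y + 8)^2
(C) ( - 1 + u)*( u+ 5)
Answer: A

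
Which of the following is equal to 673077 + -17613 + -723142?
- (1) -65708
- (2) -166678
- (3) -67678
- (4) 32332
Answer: 3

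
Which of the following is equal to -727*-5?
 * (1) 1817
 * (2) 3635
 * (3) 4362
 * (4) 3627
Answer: 2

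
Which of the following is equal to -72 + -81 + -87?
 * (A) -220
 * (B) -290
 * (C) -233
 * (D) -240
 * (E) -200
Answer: D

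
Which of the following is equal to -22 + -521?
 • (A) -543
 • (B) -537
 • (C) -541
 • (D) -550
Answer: A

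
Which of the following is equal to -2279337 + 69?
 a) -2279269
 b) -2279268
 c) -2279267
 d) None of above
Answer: b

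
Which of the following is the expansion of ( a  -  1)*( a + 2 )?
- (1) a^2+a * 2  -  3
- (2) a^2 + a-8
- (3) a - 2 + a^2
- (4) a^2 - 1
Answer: 3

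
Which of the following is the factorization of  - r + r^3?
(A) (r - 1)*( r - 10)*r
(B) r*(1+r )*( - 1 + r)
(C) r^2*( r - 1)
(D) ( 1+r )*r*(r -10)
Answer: B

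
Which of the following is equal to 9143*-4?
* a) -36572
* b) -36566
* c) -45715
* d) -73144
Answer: a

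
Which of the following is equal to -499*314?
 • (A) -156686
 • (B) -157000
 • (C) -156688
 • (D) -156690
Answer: A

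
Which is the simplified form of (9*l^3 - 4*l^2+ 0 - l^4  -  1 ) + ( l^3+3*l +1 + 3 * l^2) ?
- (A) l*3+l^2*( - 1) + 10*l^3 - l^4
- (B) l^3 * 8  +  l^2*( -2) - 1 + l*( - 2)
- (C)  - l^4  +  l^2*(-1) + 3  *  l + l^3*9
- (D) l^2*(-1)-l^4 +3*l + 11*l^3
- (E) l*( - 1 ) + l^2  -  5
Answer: A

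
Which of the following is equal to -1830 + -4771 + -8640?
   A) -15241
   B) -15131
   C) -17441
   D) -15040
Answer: A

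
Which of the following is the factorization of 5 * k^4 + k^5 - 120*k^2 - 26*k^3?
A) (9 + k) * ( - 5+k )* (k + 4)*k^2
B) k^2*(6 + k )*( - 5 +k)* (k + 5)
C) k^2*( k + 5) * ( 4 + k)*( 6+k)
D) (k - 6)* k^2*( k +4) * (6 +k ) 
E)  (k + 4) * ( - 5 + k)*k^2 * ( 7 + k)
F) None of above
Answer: F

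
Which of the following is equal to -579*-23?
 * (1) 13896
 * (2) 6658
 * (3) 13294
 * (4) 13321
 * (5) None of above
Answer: 5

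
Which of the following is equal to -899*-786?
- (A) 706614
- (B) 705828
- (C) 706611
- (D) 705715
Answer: A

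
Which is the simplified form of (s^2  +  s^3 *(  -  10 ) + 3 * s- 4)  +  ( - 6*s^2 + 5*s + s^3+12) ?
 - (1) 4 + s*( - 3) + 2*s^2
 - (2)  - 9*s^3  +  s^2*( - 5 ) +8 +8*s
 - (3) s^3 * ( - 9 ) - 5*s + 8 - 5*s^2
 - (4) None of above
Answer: 2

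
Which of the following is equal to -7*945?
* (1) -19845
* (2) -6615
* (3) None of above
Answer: 2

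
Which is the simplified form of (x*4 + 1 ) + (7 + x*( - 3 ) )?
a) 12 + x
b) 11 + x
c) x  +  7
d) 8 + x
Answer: d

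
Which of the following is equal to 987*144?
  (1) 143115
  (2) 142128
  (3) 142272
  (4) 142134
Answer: 2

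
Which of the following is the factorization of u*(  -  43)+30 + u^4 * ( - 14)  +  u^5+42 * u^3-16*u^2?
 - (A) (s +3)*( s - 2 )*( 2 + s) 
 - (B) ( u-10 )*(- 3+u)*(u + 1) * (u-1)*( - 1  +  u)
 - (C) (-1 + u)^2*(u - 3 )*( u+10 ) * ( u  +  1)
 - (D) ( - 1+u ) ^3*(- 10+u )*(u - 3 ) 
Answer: B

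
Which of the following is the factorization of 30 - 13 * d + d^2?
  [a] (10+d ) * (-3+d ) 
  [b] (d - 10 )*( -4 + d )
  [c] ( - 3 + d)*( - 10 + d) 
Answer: c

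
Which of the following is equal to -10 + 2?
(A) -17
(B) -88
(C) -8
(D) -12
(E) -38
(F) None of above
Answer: C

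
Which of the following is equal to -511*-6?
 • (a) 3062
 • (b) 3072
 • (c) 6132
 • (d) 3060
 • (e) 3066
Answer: e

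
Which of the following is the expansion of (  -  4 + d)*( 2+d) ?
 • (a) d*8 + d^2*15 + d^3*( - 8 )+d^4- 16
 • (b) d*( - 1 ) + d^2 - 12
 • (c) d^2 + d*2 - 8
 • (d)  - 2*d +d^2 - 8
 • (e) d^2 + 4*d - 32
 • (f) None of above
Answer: d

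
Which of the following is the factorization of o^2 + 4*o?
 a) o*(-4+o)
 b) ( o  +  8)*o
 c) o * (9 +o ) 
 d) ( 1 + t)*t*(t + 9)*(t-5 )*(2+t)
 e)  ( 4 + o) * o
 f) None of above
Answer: e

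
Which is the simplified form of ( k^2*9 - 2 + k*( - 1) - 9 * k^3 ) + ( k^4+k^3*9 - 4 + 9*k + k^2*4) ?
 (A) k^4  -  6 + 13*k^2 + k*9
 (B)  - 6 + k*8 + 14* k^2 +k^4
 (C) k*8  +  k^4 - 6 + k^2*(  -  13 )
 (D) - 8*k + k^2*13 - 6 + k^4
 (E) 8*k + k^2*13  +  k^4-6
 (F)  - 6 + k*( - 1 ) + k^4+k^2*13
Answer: E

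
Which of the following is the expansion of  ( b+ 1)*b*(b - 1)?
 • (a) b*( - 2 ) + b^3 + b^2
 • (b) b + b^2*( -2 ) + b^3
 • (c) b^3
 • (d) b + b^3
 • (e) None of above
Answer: e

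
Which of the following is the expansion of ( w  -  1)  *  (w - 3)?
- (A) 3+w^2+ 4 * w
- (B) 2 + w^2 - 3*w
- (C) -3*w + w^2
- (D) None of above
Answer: D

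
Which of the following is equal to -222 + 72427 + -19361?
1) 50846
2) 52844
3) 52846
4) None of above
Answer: 2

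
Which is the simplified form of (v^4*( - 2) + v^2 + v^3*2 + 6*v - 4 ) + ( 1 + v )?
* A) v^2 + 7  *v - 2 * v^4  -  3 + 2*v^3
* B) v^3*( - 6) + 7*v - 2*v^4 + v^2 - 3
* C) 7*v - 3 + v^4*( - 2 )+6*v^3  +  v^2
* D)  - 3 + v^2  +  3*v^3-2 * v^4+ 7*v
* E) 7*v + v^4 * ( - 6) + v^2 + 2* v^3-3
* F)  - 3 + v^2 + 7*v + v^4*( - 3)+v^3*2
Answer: A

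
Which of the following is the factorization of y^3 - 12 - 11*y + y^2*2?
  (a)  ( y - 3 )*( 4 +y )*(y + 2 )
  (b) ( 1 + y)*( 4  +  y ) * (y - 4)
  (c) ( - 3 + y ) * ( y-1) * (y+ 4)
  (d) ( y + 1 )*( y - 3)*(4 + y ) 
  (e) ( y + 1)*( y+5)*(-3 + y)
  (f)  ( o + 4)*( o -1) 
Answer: d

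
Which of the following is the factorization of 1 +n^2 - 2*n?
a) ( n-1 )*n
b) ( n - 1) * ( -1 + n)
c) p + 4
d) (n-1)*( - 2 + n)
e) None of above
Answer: b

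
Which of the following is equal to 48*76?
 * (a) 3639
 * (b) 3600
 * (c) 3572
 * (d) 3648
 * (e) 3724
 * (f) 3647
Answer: d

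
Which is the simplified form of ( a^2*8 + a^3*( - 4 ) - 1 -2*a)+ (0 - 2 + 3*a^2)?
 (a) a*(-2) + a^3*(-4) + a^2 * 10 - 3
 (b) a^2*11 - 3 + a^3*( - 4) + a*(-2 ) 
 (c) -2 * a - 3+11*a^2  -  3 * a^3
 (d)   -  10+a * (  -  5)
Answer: b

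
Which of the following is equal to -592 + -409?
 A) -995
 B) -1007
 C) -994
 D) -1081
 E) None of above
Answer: E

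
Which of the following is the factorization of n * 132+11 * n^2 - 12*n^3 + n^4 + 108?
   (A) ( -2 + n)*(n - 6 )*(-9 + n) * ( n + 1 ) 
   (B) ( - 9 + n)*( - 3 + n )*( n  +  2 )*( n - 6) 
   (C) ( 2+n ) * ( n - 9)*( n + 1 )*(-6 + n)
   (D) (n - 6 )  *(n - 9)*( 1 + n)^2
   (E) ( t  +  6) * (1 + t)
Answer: C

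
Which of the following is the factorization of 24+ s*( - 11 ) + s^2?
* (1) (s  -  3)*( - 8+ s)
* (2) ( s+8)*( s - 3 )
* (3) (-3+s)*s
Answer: 1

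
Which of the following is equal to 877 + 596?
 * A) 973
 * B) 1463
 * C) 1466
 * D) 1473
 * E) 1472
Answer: D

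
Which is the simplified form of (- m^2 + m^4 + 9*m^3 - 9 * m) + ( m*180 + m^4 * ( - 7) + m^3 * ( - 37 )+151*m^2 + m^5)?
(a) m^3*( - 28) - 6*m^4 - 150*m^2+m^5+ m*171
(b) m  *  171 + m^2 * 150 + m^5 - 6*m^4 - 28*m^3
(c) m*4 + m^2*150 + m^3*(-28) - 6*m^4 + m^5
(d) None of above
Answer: b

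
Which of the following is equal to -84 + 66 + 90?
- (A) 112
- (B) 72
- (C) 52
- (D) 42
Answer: B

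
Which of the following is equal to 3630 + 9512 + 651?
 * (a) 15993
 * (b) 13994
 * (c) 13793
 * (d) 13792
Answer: c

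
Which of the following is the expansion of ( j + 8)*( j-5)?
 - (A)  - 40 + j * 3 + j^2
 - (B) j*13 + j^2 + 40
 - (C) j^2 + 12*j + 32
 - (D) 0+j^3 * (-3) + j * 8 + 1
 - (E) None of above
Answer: A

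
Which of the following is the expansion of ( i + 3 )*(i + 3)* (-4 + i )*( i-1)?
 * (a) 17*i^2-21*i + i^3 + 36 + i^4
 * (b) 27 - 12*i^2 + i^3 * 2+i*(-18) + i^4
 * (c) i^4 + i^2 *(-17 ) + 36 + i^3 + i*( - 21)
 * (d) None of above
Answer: c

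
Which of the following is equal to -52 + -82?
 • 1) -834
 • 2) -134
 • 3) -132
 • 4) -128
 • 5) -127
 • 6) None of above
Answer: 2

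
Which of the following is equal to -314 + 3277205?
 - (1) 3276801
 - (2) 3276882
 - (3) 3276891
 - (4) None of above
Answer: 3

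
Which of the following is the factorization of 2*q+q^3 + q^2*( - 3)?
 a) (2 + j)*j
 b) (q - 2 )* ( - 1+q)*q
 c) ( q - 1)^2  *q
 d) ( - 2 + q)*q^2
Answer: b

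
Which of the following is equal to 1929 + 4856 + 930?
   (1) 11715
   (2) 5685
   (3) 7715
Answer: 3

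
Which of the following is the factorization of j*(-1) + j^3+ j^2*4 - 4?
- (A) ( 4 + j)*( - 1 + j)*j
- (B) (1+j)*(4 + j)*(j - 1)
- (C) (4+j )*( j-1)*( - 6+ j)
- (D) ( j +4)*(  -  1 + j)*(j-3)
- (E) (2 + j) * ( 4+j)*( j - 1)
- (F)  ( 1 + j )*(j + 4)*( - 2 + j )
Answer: B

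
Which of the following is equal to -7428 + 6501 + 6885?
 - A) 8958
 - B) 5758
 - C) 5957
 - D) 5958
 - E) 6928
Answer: D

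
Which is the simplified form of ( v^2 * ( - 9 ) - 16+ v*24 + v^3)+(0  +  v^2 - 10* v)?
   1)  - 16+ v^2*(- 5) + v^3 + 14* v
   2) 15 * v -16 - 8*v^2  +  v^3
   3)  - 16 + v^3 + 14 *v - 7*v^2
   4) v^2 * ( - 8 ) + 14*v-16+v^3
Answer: 4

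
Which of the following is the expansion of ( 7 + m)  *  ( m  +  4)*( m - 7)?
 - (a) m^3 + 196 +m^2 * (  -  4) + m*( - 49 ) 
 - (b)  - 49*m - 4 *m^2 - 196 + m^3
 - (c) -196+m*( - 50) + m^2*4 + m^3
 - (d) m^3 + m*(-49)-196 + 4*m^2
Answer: d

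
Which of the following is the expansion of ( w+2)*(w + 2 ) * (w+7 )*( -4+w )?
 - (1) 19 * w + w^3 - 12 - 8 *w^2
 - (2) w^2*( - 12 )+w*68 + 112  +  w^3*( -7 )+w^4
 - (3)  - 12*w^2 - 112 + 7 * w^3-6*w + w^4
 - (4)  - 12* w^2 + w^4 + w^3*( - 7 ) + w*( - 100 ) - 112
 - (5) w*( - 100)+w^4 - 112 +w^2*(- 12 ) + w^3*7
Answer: 5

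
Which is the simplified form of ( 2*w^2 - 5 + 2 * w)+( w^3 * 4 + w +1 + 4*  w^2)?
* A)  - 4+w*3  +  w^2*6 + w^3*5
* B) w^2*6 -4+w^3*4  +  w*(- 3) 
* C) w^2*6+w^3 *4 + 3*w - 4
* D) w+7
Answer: C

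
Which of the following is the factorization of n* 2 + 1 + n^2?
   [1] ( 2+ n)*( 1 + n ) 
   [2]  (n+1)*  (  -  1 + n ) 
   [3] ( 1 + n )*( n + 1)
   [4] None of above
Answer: 3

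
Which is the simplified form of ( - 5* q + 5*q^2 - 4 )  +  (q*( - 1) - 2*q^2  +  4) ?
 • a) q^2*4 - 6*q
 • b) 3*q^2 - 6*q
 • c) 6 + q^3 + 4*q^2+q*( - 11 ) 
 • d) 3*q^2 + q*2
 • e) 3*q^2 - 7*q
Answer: b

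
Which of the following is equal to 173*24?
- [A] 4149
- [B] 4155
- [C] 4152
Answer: C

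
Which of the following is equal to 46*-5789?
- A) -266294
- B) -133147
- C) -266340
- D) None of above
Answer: A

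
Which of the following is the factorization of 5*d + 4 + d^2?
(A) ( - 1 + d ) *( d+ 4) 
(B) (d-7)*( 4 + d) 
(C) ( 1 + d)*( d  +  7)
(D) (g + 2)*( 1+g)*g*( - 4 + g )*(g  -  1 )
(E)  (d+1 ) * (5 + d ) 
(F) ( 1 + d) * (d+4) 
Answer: F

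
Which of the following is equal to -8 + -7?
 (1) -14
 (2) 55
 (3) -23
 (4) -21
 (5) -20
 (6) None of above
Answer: 6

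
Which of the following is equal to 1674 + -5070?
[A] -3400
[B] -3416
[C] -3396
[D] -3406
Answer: C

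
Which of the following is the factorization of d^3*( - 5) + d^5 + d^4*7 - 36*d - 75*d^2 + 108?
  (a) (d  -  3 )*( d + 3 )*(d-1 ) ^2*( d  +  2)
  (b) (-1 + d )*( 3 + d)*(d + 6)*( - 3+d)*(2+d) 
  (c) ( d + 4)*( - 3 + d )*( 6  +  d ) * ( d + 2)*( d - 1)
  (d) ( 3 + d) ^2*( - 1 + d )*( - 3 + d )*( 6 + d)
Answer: b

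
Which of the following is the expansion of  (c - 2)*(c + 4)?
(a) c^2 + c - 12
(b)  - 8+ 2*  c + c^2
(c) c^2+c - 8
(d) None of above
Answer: b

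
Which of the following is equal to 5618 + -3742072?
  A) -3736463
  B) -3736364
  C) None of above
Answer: C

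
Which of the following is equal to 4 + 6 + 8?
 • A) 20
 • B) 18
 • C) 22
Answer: B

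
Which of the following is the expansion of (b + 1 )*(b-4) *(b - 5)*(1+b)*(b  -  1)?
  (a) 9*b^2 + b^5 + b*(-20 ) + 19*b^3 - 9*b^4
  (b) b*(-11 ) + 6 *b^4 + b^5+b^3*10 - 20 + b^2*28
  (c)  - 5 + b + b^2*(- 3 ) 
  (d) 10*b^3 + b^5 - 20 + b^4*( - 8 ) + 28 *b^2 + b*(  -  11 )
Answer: d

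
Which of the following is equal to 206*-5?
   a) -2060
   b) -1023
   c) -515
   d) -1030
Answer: d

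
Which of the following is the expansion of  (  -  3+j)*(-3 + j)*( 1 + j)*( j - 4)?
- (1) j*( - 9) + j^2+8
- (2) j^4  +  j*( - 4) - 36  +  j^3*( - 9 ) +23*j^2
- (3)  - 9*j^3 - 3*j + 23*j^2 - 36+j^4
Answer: 3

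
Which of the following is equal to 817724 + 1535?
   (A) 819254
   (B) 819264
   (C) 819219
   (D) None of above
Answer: D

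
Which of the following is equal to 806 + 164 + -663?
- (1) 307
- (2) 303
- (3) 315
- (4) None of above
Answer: 1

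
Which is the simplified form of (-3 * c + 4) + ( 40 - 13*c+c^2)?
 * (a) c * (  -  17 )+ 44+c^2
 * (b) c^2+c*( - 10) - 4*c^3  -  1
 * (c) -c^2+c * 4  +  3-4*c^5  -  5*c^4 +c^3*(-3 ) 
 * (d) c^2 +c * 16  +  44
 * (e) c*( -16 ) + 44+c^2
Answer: e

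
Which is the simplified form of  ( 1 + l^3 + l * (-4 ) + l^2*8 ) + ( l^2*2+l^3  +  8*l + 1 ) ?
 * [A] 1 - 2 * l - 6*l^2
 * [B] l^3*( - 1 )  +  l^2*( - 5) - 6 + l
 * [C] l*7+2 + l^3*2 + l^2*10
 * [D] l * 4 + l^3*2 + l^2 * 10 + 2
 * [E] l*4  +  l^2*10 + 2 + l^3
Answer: D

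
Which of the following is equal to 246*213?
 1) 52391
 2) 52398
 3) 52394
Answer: 2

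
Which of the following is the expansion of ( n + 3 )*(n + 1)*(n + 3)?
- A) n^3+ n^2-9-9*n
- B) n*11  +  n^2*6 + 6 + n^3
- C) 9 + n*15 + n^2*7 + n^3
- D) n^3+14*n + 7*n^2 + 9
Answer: C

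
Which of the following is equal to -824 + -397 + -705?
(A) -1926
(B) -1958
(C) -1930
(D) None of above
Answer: A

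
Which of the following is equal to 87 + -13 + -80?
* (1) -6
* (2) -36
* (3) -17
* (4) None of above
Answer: 1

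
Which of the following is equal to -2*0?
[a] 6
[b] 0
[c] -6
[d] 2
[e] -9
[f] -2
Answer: b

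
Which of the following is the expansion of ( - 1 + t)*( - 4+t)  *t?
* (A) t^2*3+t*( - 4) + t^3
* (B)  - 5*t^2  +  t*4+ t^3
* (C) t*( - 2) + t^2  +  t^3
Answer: B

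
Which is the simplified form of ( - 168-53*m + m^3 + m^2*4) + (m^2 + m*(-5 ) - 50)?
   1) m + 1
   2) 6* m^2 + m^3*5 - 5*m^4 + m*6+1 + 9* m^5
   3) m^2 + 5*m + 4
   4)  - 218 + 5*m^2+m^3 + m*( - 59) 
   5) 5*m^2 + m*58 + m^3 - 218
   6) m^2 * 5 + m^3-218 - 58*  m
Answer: 6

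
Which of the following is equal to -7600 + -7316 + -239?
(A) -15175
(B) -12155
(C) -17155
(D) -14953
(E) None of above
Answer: E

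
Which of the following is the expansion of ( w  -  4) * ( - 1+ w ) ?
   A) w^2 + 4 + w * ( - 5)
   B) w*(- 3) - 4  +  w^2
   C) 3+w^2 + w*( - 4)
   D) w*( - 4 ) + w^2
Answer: A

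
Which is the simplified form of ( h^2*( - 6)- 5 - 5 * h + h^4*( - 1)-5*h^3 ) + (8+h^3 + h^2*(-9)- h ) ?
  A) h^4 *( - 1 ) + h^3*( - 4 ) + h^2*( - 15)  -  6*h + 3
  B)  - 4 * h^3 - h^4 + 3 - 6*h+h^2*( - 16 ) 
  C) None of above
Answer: A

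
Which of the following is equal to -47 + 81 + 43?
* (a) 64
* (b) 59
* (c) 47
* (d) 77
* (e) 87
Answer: d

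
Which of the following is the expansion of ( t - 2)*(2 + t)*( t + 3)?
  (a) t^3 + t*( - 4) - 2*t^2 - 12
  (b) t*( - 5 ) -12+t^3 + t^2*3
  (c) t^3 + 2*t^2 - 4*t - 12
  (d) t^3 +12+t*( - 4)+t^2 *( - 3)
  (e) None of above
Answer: e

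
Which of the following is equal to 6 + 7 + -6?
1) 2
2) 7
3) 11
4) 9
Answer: 2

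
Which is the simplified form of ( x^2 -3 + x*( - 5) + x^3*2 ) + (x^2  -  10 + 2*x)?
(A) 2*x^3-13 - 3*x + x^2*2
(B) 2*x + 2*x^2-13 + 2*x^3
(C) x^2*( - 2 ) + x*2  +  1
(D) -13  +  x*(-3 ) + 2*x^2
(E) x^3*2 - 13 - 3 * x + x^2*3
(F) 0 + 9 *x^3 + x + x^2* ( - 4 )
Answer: A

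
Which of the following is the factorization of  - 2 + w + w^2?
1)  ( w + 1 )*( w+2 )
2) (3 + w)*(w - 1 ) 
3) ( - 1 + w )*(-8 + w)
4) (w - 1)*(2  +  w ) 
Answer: 4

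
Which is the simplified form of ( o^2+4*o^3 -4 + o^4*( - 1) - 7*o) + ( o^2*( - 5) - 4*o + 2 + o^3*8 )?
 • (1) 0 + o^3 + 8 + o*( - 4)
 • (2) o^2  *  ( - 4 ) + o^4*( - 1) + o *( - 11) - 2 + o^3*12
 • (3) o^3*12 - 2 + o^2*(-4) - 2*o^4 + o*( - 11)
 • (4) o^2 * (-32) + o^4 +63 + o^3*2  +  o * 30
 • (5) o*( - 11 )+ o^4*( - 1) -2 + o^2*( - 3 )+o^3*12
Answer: 2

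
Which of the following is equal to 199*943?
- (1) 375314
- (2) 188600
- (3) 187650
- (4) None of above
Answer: 4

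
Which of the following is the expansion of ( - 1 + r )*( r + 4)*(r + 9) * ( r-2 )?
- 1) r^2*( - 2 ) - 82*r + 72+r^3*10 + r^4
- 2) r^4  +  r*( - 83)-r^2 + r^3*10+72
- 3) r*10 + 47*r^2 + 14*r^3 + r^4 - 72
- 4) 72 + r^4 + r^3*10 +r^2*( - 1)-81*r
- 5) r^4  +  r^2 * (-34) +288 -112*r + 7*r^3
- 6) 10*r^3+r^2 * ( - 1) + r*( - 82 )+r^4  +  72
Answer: 6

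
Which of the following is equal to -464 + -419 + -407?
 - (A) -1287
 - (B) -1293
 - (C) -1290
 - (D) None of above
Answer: C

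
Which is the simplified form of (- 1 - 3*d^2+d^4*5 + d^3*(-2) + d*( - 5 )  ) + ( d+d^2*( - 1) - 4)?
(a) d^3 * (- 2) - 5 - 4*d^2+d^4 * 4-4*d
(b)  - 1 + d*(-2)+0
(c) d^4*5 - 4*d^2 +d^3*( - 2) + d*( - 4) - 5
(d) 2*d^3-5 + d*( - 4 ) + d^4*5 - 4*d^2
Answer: c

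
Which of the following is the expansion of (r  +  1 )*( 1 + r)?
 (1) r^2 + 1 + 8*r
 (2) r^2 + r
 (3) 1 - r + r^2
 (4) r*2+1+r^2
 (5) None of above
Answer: 4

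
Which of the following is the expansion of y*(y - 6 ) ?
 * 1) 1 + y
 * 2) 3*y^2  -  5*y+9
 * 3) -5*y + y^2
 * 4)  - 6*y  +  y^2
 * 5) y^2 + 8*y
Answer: 4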